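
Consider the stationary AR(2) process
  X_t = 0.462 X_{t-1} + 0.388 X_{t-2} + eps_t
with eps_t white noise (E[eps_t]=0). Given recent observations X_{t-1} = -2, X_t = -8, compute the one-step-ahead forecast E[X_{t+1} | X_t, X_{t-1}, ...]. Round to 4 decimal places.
E[X_{t+1} \mid \mathcal F_t] = -4.4720

For an AR(p) model X_t = c + sum_i phi_i X_{t-i} + eps_t, the
one-step-ahead conditional mean is
  E[X_{t+1} | X_t, ...] = c + sum_i phi_i X_{t+1-i}.
Substitute known values:
  E[X_{t+1} | ...] = (0.462) * (-8) + (0.388) * (-2)
                   = -4.4720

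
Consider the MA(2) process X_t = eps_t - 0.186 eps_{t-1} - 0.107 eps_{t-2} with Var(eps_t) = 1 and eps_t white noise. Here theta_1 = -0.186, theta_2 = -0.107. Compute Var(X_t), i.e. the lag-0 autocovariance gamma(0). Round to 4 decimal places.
\gamma(0) = 1.0460

For an MA(q) process X_t = eps_t + sum_i theta_i eps_{t-i} with
Var(eps_t) = sigma^2, the variance is
  gamma(0) = sigma^2 * (1 + sum_i theta_i^2).
  sum_i theta_i^2 = (-0.186)^2 + (-0.107)^2 = 0.034596 + 0.011449 = 0.046045.
  gamma(0) = 1 * (1 + 0.046045) = 1 * 1.046045 = 1.046045, which rounds to 1.0460.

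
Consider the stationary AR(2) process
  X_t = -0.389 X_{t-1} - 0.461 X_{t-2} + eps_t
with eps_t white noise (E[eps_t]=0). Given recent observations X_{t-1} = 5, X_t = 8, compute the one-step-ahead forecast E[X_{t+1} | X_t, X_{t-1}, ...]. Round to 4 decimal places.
E[X_{t+1} \mid \mathcal F_t] = -5.4170

For an AR(p) model X_t = c + sum_i phi_i X_{t-i} + eps_t, the
one-step-ahead conditional mean is
  E[X_{t+1} | X_t, ...] = c + sum_i phi_i X_{t+1-i}.
Substitute known values:
  E[X_{t+1} | ...] = (-0.389) * (8) + (-0.461) * (5)
                   = -5.4170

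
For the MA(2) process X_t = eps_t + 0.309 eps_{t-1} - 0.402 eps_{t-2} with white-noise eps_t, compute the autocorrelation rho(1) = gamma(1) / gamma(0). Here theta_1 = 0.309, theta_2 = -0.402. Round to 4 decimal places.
\rho(1) = 0.1470

For an MA(q) process with theta_0 = 1, the autocovariance is
  gamma(k) = sigma^2 * sum_{i=0..q-k} theta_i * theta_{i+k},
and rho(k) = gamma(k) / gamma(0). Sigma^2 cancels.
  numerator   = (1)*(0.309) + (0.309)*(-0.402) = 0.184782.
  denominator = (1)^2 + (0.309)^2 + (-0.402)^2 = 1.257085.
  rho(1) = 0.184782 / 1.257085 = 0.1470.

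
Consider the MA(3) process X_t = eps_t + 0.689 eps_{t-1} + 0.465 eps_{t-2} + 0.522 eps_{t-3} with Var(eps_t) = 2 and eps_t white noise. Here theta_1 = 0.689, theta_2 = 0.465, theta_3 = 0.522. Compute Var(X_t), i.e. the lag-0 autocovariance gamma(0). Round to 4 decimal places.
\gamma(0) = 3.9269

For an MA(q) process X_t = eps_t + sum_i theta_i eps_{t-i} with
Var(eps_t) = sigma^2, the variance is
  gamma(0) = sigma^2 * (1 + sum_i theta_i^2).
  sum_i theta_i^2 = (0.689)^2 + (0.465)^2 + (0.522)^2 = 0.474721 + 0.216225 + 0.272484 = 0.96343.
  gamma(0) = 2 * (1 + 0.96343) = 2 * 1.96343 = 3.92686, which rounds to 3.9269.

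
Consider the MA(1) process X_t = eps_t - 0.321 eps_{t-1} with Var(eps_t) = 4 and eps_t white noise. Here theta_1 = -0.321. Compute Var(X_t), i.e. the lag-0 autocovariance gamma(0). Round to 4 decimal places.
\gamma(0) = 4.4122

For an MA(q) process X_t = eps_t + sum_i theta_i eps_{t-i} with
Var(eps_t) = sigma^2, the variance is
  gamma(0) = sigma^2 * (1 + sum_i theta_i^2).
  sum_i theta_i^2 = (-0.321)^2 = 0.103041.
  gamma(0) = 4 * (1 + 0.103041) = 4 * 1.103041 = 4.412164, which rounds to 4.4122.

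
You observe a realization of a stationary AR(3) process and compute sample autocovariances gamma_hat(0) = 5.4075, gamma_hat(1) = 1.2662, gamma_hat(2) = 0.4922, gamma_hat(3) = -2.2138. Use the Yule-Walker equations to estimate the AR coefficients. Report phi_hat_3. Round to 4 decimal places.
\hat\phi_{3} = -0.4650

The Yule-Walker equations for an AR(p) process read, in matrix form,
  Gamma_p phi = r_p,   with   (Gamma_p)_{ij} = gamma(|i - j|),
                       (r_p)_i = gamma(i),   i,j = 1..p.
Substitute the sample gammas (Toeplitz matrix and right-hand side of size 3):
  Gamma_p = [[5.4075, 1.2662, 0.4922], [1.2662, 5.4075, 1.2662], [0.4922, 1.2662, 5.4075]]
  r_p     = [1.2662, 0.4922, -2.2138]
Written out (R1..R3):
  (R1) 5.4075 phi_1 + 1.2662 phi_2 + 0.4922 phi_3 = 1.2662
  (R2) 1.2662 phi_1 + 5.4075 phi_2 + 1.2662 phi_3 = 0.4922
  (R3) 0.4922 phi_1 + 1.2662 phi_2 + 5.4075 phi_3 = -2.2138
Gaussian elimination:
  R2 <- R2 - (1.2662/5.4075) R1 = R2 - (0.234156) R1:  5.111011 phi_2 + 1.150948 phi_3 = 0.195711
  R3 <- R3 - (0.4922/5.4075) R1 = R3 - (0.091022) R1:  1.150948 phi_2 + 5.362699 phi_3 = -2.329052
  R3 <- R3 - (1.150948/5.111011) R2 = R3 - (0.22519) R2:  5.103517 phi_3 = -2.373124
Back-substitution:
  phi_hat_3 = -2.373124 / 5.103517 = -0.464998
  phi_hat_2 = (0.195711 - (1.150948)(-0.464998)) / 5.111011 = 0.143005
  phi_hat_1 = (1.2662 - (1.2662)(0.143005) - (0.4922)(-0.464998)) / 5.4075 = 0.242996
So phi_hat = [0.2430, 0.1430, -0.4650].
Therefore phi_hat_3 = -0.4650.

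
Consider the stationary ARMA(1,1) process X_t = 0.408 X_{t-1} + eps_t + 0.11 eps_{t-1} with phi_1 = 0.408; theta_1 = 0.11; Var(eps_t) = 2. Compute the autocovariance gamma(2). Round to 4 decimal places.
\gamma(2) = 0.5299

Multiply the model equation by X_{t-k} and take expectations. With theta_0 = psi_0 = 1 and psi_j the MA(infinity) weights, this gives
  gamma(k) - sum_i phi_i gamma(k-i) = c_k,
  c_k = sigma^2 * sum_{j=k..q} theta_j psi_{j-k}   (c_k = 0 for k > q),
using gamma(-m) = gamma(m).
psi-weights needed (psi_j = theta_j + sum_i phi_i psi_{j-i}):
  psi_1 = theta_1 + phi_1 = 0.11 + (0.408) = 0.518
Right-hand sides:
  c_0 = sigma^2 (1 + theta_1 psi_1) = 2 * (1 + (0.11)(0.518)) = 2 * 1.05698 = 2.11396
  c_1 = sigma^2 theta_1 = 2 * (0.11) = 0.22
  c_2 = 0
Equations for k = 0 and k = 1 (AR order 1):
  gamma(0) = phi_1 gamma(1) + c_0
  gamma(1) = phi_1 gamma(0) + c_1
Substituting the second into the first: gamma(0) (1 - phi_1^2) = c_0 + phi_1 c_1, so
  gamma(0) = (c_0 + phi_1 c_1) / (1 - phi_1^2) = (2.11396 + (0.408)(0.22)) / (1 - (0.408)^2) = 2.20372 / 0.833536 = 2.643821.
  gamma(1) = phi_1 gamma(0) + c_1 = (0.408)(2.643821) + (0.22) = 1.298679.
For k = 2 (> q): gamma(2) = phi_1 gamma(1) = (0.408)(1.298679) = 0.529861.
Therefore gamma(2) = 0.5299 (to 4 decimal places).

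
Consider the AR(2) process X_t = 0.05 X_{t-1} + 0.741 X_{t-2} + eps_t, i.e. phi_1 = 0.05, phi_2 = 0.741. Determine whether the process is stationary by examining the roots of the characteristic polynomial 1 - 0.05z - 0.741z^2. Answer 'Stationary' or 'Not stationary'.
\text{Stationary}

The AR(p) characteristic polynomial is P(z) = 1 - 0.05z - 0.741z^2.
Stationarity requires all roots to lie outside the unit circle, i.e. |z| > 1 for every root.
Set 1 + (-0.05) z + (-0.741) z^2 = 0, i.e. a z^2 + b z + c = 0 with a = -0.741, b = -0.05, c = 1.
Discriminant D = b^2 - 4ac = (-0.05)^2 - 4*(-0.741)*1 = 0.0025 - (-2.964) = 2.9665.
D >= 0, so the roots are real: z = (-b +/- sqrt(D)) / (2a) = (0.05 +/- 1.722353) / (-1.482).
  z_1 = (0.05 + 1.722353) / (-1.482) = -1.1959,   |z_1| = 1.1959.
  z_2 = (0.05 - 1.722353) / (-1.482) = 1.1284,   |z_2| = 1.1284.
Moduli of all roots: 1.1959, 1.1284.
All moduli strictly greater than 1? Yes.
Verdict: Stationary.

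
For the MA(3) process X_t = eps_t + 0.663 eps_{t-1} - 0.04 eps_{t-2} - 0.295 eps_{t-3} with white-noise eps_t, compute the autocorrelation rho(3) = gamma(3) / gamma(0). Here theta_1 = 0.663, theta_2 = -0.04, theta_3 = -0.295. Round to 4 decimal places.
\rho(3) = -0.1930

For an MA(q) process with theta_0 = 1, the autocovariance is
  gamma(k) = sigma^2 * sum_{i=0..q-k} theta_i * theta_{i+k},
and rho(k) = gamma(k) / gamma(0). Sigma^2 cancels.
  numerator   = (1)*(-0.295) = -0.295.
  denominator = (1)^2 + (0.663)^2 + (-0.04)^2 + (-0.295)^2 = 1.528194.
  rho(3) = -0.295 / 1.528194 = -0.1930.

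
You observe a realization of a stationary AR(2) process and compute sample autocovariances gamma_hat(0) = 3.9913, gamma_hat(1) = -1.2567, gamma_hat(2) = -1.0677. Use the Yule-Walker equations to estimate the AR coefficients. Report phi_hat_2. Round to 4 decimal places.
\hat\phi_{2} = -0.4070

The Yule-Walker equations for an AR(p) process read, in matrix form,
  Gamma_p phi = r_p,   with   (Gamma_p)_{ij} = gamma(|i - j|),
                       (r_p)_i = gamma(i),   i,j = 1..p.
Substitute the sample gammas (Toeplitz matrix and right-hand side of size 2):
  Gamma_p = [[3.9913, -1.2567], [-1.2567, 3.9913]]
  r_p     = [-1.2567, -1.0677]
Written out:
  3.9913 phi_1 - 1.2567 phi_2 = -1.2567
  -1.2567 phi_1 + 3.9913 phi_2 = -1.0677
Solve by Cramer's rule:
  det = gamma(0)^2 - gamma(1)^2 = (3.9913)^2 - (-1.2567)^2 = 15.93047569 - 1.57929489 = 14.3511808
  phi_hat_1 = [gamma(1) gamma(0) - gamma(1) gamma(2)] / det = [(-1.2567)(3.9913) - (-1.2567)(-1.0677)] / 14.3511808 = -6.3576453 / 14.3511808 = -0.443
  phi_hat_2 = [gamma(0) gamma(2) - gamma(1)^2] / det = [(3.9913)(-1.0677) - (-1.2567)^2] / 14.3511808 = -5.8408059 / 14.3511808 = -0.407
So phi_hat = [-0.4430, -0.4070].
Therefore phi_hat_2 = -0.4070.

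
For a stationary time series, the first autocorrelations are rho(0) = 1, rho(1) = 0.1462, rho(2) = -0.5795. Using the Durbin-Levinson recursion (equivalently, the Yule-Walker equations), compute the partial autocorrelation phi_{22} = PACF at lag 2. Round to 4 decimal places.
\phi_{22} = -0.6140

The PACF at lag k is phi_{kk}, the last component of the solution
to the Yule-Walker system G_k phi = r_k where
  (G_k)_{ij} = rho(|i - j|), (r_k)_i = rho(i), i,j = 1..k.
Equivalently, Durbin-Levinson gives phi_{kk} iteratively:
  phi_{11} = rho(1)
  phi_{kk} = [rho(k) - sum_{j=1..k-1} phi_{k-1,j} rho(k-j)]
            / [1 - sum_{j=1..k-1} phi_{k-1,j} rho(j)],
  phi_{k,j} = phi_{k-1,j} - phi_{kk} phi_{k-1,k-j},  j = 1..k-1.
Step k = 1:
  phi_11 = rho(1) = 0.1462.
Step k = 2:
  phi_22 = [rho(2) - phi_11 rho(1)] / [1 - phi_11 rho(1)] = [-0.5795 - (0.1462)(0.1462)] / [1 - (0.1462)(0.1462)]
         = -0.60087444 / 0.97862556 = -0.614.
Therefore phi_{22} = -0.6140.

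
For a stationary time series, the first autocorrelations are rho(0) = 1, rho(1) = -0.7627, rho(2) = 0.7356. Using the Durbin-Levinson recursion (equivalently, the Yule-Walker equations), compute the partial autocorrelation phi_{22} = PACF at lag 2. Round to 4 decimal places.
\phi_{22} = 0.3679

The PACF at lag k is phi_{kk}, the last component of the solution
to the Yule-Walker system G_k phi = r_k where
  (G_k)_{ij} = rho(|i - j|), (r_k)_i = rho(i), i,j = 1..k.
Equivalently, Durbin-Levinson gives phi_{kk} iteratively:
  phi_{11} = rho(1)
  phi_{kk} = [rho(k) - sum_{j=1..k-1} phi_{k-1,j} rho(k-j)]
            / [1 - sum_{j=1..k-1} phi_{k-1,j} rho(j)],
  phi_{k,j} = phi_{k-1,j} - phi_{kk} phi_{k-1,k-j},  j = 1..k-1.
Step k = 1:
  phi_11 = rho(1) = -0.7627.
Step k = 2:
  phi_22 = [rho(2) - phi_11 rho(1)] / [1 - phi_11 rho(1)] = [0.7356 - (-0.7627)(-0.7627)] / [1 - (-0.7627)(-0.7627)]
         = 0.15388871 / 0.41828871 = 0.3679.
Therefore phi_{22} = 0.3679.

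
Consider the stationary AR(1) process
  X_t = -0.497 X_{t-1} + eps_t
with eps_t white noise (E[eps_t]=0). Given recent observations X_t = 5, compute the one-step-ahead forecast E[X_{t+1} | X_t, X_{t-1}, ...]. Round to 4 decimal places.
E[X_{t+1} \mid \mathcal F_t] = -2.4850

For an AR(p) model X_t = c + sum_i phi_i X_{t-i} + eps_t, the
one-step-ahead conditional mean is
  E[X_{t+1} | X_t, ...] = c + sum_i phi_i X_{t+1-i}.
Substitute known values:
  E[X_{t+1} | ...] = (-0.497) * (5)
                   = -2.4850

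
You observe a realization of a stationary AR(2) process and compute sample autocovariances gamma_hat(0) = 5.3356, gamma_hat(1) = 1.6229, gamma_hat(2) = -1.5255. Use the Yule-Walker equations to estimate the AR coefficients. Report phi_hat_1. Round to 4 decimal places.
\hat\phi_{1} = 0.4310

The Yule-Walker equations for an AR(p) process read, in matrix form,
  Gamma_p phi = r_p,   with   (Gamma_p)_{ij} = gamma(|i - j|),
                       (r_p)_i = gamma(i),   i,j = 1..p.
Substitute the sample gammas (Toeplitz matrix and right-hand side of size 2):
  Gamma_p = [[5.3356, 1.6229], [1.6229, 5.3356]]
  r_p     = [1.6229, -1.5255]
Written out:
  5.3356 phi_1 + 1.6229 phi_2 = 1.6229
  1.6229 phi_1 + 5.3356 phi_2 = -1.5255
Solve by Cramer's rule:
  det = gamma(0)^2 - gamma(1)^2 = (5.3356)^2 - (1.6229)^2 = 28.46862736 - 2.63380441 = 25.83482295
  phi_hat_1 = [gamma(1) gamma(0) - gamma(1) gamma(2)] / det = [(1.6229)(5.3356) - (1.6229)(-1.5255)] / 25.83482295 = 11.13487919 / 25.83482295 = 0.431
  phi_hat_2 = [gamma(0) gamma(2) - gamma(1)^2] / det = [(5.3356)(-1.5255) - (1.6229)^2] / 25.83482295 = -10.77326221 / 25.83482295 = -0.417
So phi_hat = [0.4310, -0.4170].
Therefore phi_hat_1 = 0.4310.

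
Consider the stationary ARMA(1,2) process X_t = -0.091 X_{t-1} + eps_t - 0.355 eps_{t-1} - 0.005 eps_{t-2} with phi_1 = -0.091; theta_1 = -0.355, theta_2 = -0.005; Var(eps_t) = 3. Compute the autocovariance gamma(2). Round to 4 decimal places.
\gamma(2) = 0.1111

Multiply the model equation by X_{t-k} and take expectations. With theta_0 = psi_0 = 1 and psi_j the MA(infinity) weights, this gives
  gamma(k) - sum_i phi_i gamma(k-i) = c_k,
  c_k = sigma^2 * sum_{j=k..q} theta_j psi_{j-k}   (c_k = 0 for k > q),
using gamma(-m) = gamma(m).
psi-weights needed (psi_j = theta_j + sum_i phi_i psi_{j-i}):
  psi_1 = theta_1 + phi_1 = -0.355 + (-0.091) = -0.446
  psi_2 = theta_2 + phi_1 psi_1 = -0.005 + (-0.091)(-0.446) = 0.035586
Right-hand sides:
  c_0 = sigma^2 (1 + theta_1 psi_1 + theta_2 psi_2) = 3 * (1 + (-0.355)(-0.446) + (-0.005)(0.035586)) = 3 * 1.158152 = 3.474456
  c_1 = sigma^2 (theta_1 + theta_2 psi_1) = 3 * (-0.355 + (-0.005)(-0.446)) = -1.05831
  c_2 = sigma^2 theta_2 = 3 * (-0.005) = -0.015
Equations for k = 0 and k = 1 (AR order 1):
  gamma(0) = phi_1 gamma(1) + c_0
  gamma(1) = phi_1 gamma(0) + c_1
Substituting the second into the first: gamma(0) (1 - phi_1^2) = c_0 + phi_1 c_1, so
  gamma(0) = (c_0 + phi_1 c_1) / (1 - phi_1^2) = (3.474456 + (-0.091)(-1.05831)) / (1 - (-0.091)^2) = 3.570762 / 0.991719 = 3.600579.
  gamma(1) = phi_1 gamma(0) + c_1 = (-0.091)(3.600579) + (-1.05831) = -1.385963.
For k = 2: gamma(2) = phi_1 gamma(1) + c_2
  = (-0.091)(-1.385963) + (-0.015) = 0.111123.
Therefore gamma(2) = 0.1111 (to 4 decimal places).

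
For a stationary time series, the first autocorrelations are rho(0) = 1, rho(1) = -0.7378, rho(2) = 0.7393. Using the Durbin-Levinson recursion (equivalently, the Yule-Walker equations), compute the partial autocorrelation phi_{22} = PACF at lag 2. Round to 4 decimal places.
\phi_{22} = 0.4279

The PACF at lag k is phi_{kk}, the last component of the solution
to the Yule-Walker system G_k phi = r_k where
  (G_k)_{ij} = rho(|i - j|), (r_k)_i = rho(i), i,j = 1..k.
Equivalently, Durbin-Levinson gives phi_{kk} iteratively:
  phi_{11} = rho(1)
  phi_{kk} = [rho(k) - sum_{j=1..k-1} phi_{k-1,j} rho(k-j)]
            / [1 - sum_{j=1..k-1} phi_{k-1,j} rho(j)],
  phi_{k,j} = phi_{k-1,j} - phi_{kk} phi_{k-1,k-j},  j = 1..k-1.
Step k = 1:
  phi_11 = rho(1) = -0.7378.
Step k = 2:
  phi_22 = [rho(2) - phi_11 rho(1)] / [1 - phi_11 rho(1)] = [0.7393 - (-0.7378)(-0.7378)] / [1 - (-0.7378)(-0.7378)]
         = 0.19495116 / 0.45565116 = 0.4279.
Therefore phi_{22} = 0.4279.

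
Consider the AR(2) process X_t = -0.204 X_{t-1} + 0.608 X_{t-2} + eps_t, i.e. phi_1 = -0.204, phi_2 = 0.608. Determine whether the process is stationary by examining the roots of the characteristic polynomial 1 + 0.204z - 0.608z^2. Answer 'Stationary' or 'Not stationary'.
\text{Stationary}

The AR(p) characteristic polynomial is P(z) = 1 + 0.204z - 0.608z^2.
Stationarity requires all roots to lie outside the unit circle, i.e. |z| > 1 for every root.
Set 1 + (0.204) z + (-0.608) z^2 = 0, i.e. a z^2 + b z + c = 0 with a = -0.608, b = 0.204, c = 1.
Discriminant D = b^2 - 4ac = (0.204)^2 - 4*(-0.608)*1 = 0.041616 - (-2.432) = 2.473616.
D >= 0, so the roots are real: z = (-b +/- sqrt(D)) / (2a) = (-0.204 +/- 1.572773) / (-1.216).
  z_1 = (-0.204 + 1.572773) / (-1.216) = -1.1256,   |z_1| = 1.1256.
  z_2 = (-0.204 - 1.572773) / (-1.216) = 1.4612,   |z_2| = 1.4612.
Moduli of all roots: 1.1256, 1.4612.
All moduli strictly greater than 1? Yes.
Verdict: Stationary.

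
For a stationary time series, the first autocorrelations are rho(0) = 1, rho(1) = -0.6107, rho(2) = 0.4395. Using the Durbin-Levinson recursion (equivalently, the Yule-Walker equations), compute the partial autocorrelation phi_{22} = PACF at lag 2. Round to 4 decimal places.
\phi_{22} = 0.1061

The PACF at lag k is phi_{kk}, the last component of the solution
to the Yule-Walker system G_k phi = r_k where
  (G_k)_{ij} = rho(|i - j|), (r_k)_i = rho(i), i,j = 1..k.
Equivalently, Durbin-Levinson gives phi_{kk} iteratively:
  phi_{11} = rho(1)
  phi_{kk} = [rho(k) - sum_{j=1..k-1} phi_{k-1,j} rho(k-j)]
            / [1 - sum_{j=1..k-1} phi_{k-1,j} rho(j)],
  phi_{k,j} = phi_{k-1,j} - phi_{kk} phi_{k-1,k-j},  j = 1..k-1.
Step k = 1:
  phi_11 = rho(1) = -0.6107.
Step k = 2:
  phi_22 = [rho(2) - phi_11 rho(1)] / [1 - phi_11 rho(1)] = [0.4395 - (-0.6107)(-0.6107)] / [1 - (-0.6107)(-0.6107)]
         = 0.06654551 / 0.62704551 = 0.1061.
Therefore phi_{22} = 0.1061.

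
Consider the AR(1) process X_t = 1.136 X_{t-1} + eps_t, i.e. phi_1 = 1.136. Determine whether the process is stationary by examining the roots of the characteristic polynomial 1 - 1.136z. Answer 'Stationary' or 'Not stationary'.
\text{Not stationary}

The AR(p) characteristic polynomial is P(z) = 1 - 1.136z.
Stationarity requires all roots to lie outside the unit circle, i.e. |z| > 1 for every root.
This is linear in z: 1 + (-1.136) z = 0  =>  z = -1/(-1.136) = 0.880282,  |z| = 0.880282.
Moduli of all roots: 0.8803.
All moduli strictly greater than 1? No.
Verdict: Not stationary.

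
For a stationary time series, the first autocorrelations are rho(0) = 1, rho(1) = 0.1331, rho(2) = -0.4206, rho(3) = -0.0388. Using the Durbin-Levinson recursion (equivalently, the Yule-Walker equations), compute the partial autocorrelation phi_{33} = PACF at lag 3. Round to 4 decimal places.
\phi_{33} = 0.1291

The PACF at lag k is phi_{kk}, the last component of the solution
to the Yule-Walker system G_k phi = r_k where
  (G_k)_{ij} = rho(|i - j|), (r_k)_i = rho(i), i,j = 1..k.
Equivalently, Durbin-Levinson gives phi_{kk} iteratively:
  phi_{11} = rho(1)
  phi_{kk} = [rho(k) - sum_{j=1..k-1} phi_{k-1,j} rho(k-j)]
            / [1 - sum_{j=1..k-1} phi_{k-1,j} rho(j)],
  phi_{k,j} = phi_{k-1,j} - phi_{kk} phi_{k-1,k-j},  j = 1..k-1.
Step k = 1:
  phi_11 = rho(1) = 0.1331.
Step k = 2:
  phi_22 = [rho(2) - phi_11 rho(1)] / [1 - phi_11 rho(1)] = [-0.4206 - (0.1331)(0.1331)] / [1 - (0.1331)(0.1331)]
         = -0.43831561 / 0.98228439 = -0.446221.
  Update: phi_21 = phi_11 - phi_22 phi_11 = 0.1331 - (-0.446221)(0.1331) = 0.192492.
Step k = 3:
  phi_33 = [rho(3) - phi_21 rho(2) - phi_22 rho(1)] / [1 - phi_21 rho(1) - phi_22 rho(2)]
    numerator   = -0.0388 - (0.192492)(-0.4206) - (-0.446221)(0.1331) = 0.1015541
    denominator = 1 - (0.192492)(0.1331) - (-0.446221)(-0.4206) = 0.7866989
  phi_33 = 0.1015541 / 0.7866989 = 0.1291.
Therefore phi_{33} = 0.1291.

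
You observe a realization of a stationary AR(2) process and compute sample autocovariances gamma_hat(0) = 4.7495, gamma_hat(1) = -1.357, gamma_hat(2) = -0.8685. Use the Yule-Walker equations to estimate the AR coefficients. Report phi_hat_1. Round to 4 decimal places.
\hat\phi_{1} = -0.3680

The Yule-Walker equations for an AR(p) process read, in matrix form,
  Gamma_p phi = r_p,   with   (Gamma_p)_{ij} = gamma(|i - j|),
                       (r_p)_i = gamma(i),   i,j = 1..p.
Substitute the sample gammas (Toeplitz matrix and right-hand side of size 2):
  Gamma_p = [[4.7495, -1.357], [-1.357, 4.7495]]
  r_p     = [-1.357, -0.8685]
Written out:
  4.7495 phi_1 - 1.357 phi_2 = -1.357
  -1.357 phi_1 + 4.7495 phi_2 = -0.8685
Solve by Cramer's rule:
  det = gamma(0)^2 - gamma(1)^2 = (4.7495)^2 - (-1.357)^2 = 22.55775025 - 1.841449 = 20.71630125
  phi_hat_1 = [gamma(1) gamma(0) - gamma(1) gamma(2)] / det = [(-1.357)(4.7495) - (-1.357)(-0.8685)] / 20.71630125 = -7.623626 / 20.71630125 = -0.368
  phi_hat_2 = [gamma(0) gamma(2) - gamma(1)^2] / det = [(4.7495)(-0.8685) - (-1.357)^2] / 20.71630125 = -5.96638975 / 20.71630125 = -0.288
So phi_hat = [-0.3680, -0.2880].
Therefore phi_hat_1 = -0.3680.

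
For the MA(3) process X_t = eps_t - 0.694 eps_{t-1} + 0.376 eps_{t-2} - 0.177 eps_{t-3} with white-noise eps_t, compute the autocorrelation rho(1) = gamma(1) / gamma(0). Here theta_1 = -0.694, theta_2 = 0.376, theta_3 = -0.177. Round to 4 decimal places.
\rho(1) = -0.6175

For an MA(q) process with theta_0 = 1, the autocovariance is
  gamma(k) = sigma^2 * sum_{i=0..q-k} theta_i * theta_{i+k},
and rho(k) = gamma(k) / gamma(0). Sigma^2 cancels.
  numerator   = (1)*(-0.694) + (-0.694)*(0.376) + (0.376)*(-0.177) = -1.021496.
  denominator = (1)^2 + (-0.694)^2 + (0.376)^2 + (-0.177)^2 = 1.654341.
  rho(1) = -1.021496 / 1.654341 = -0.6175.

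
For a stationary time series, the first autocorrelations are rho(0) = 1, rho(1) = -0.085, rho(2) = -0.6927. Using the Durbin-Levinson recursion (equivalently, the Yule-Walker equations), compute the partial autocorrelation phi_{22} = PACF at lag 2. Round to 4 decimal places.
\phi_{22} = -0.7050

The PACF at lag k is phi_{kk}, the last component of the solution
to the Yule-Walker system G_k phi = r_k where
  (G_k)_{ij} = rho(|i - j|), (r_k)_i = rho(i), i,j = 1..k.
Equivalently, Durbin-Levinson gives phi_{kk} iteratively:
  phi_{11} = rho(1)
  phi_{kk} = [rho(k) - sum_{j=1..k-1} phi_{k-1,j} rho(k-j)]
            / [1 - sum_{j=1..k-1} phi_{k-1,j} rho(j)],
  phi_{k,j} = phi_{k-1,j} - phi_{kk} phi_{k-1,k-j},  j = 1..k-1.
Step k = 1:
  phi_11 = rho(1) = -0.085.
Step k = 2:
  phi_22 = [rho(2) - phi_11 rho(1)] / [1 - phi_11 rho(1)] = [-0.6927 - (-0.085)(-0.085)] / [1 - (-0.085)(-0.085)]
         = -0.699925 / 0.992775 = -0.705.
Therefore phi_{22} = -0.7050.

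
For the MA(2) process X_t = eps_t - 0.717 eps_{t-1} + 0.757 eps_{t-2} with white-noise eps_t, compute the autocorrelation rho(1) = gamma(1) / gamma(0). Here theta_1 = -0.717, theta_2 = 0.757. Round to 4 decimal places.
\rho(1) = -0.6036

For an MA(q) process with theta_0 = 1, the autocovariance is
  gamma(k) = sigma^2 * sum_{i=0..q-k} theta_i * theta_{i+k},
and rho(k) = gamma(k) / gamma(0). Sigma^2 cancels.
  numerator   = (1)*(-0.717) + (-0.717)*(0.757) = -1.259769.
  denominator = (1)^2 + (-0.717)^2 + (0.757)^2 = 2.087138.
  rho(1) = -1.259769 / 2.087138 = -0.6036.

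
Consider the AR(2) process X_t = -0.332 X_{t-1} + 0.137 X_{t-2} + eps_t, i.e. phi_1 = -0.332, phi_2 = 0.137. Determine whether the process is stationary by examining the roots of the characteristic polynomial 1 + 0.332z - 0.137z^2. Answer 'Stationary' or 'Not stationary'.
\text{Stationary}

The AR(p) characteristic polynomial is P(z) = 1 + 0.332z - 0.137z^2.
Stationarity requires all roots to lie outside the unit circle, i.e. |z| > 1 for every root.
Set 1 + (0.332) z + (-0.137) z^2 = 0, i.e. a z^2 + b z + c = 0 with a = -0.137, b = 0.332, c = 1.
Discriminant D = b^2 - 4ac = (0.332)^2 - 4*(-0.137)*1 = 0.110224 - (-0.548) = 0.658224.
D >= 0, so the roots are real: z = (-b +/- sqrt(D)) / (2a) = (-0.332 +/- 0.81131) / (-0.274).
  z_1 = (-0.332 + 0.81131) / (-0.274) = -1.7493,   |z_1| = 1.7493.
  z_2 = (-0.332 - 0.81131) / (-0.274) = 4.1727,   |z_2| = 4.1727.
Moduli of all roots: 1.7493, 4.1727.
All moduli strictly greater than 1? Yes.
Verdict: Stationary.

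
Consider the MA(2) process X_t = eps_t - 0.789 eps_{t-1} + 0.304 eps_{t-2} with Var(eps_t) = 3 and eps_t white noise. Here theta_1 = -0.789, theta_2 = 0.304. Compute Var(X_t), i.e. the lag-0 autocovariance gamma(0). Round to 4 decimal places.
\gamma(0) = 5.1448

For an MA(q) process X_t = eps_t + sum_i theta_i eps_{t-i} with
Var(eps_t) = sigma^2, the variance is
  gamma(0) = sigma^2 * (1 + sum_i theta_i^2).
  sum_i theta_i^2 = (-0.789)^2 + (0.304)^2 = 0.622521 + 0.092416 = 0.714937.
  gamma(0) = 3 * (1 + 0.714937) = 3 * 1.714937 = 5.144811, which rounds to 5.1448.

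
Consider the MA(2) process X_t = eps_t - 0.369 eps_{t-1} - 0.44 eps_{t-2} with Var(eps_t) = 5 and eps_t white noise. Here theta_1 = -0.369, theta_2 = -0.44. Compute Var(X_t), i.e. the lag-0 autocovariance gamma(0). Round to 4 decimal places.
\gamma(0) = 6.6488

For an MA(q) process X_t = eps_t + sum_i theta_i eps_{t-i} with
Var(eps_t) = sigma^2, the variance is
  gamma(0) = sigma^2 * (1 + sum_i theta_i^2).
  sum_i theta_i^2 = (-0.369)^2 + (-0.44)^2 = 0.136161 + 0.1936 = 0.329761.
  gamma(0) = 5 * (1 + 0.329761) = 5 * 1.329761 = 6.648805, which rounds to 6.6488.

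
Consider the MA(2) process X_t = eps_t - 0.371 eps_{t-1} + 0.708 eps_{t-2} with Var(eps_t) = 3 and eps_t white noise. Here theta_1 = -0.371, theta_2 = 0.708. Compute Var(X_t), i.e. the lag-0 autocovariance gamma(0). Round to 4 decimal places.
\gamma(0) = 4.9167

For an MA(q) process X_t = eps_t + sum_i theta_i eps_{t-i} with
Var(eps_t) = sigma^2, the variance is
  gamma(0) = sigma^2 * (1 + sum_i theta_i^2).
  sum_i theta_i^2 = (-0.371)^2 + (0.708)^2 = 0.137641 + 0.501264 = 0.638905.
  gamma(0) = 3 * (1 + 0.638905) = 3 * 1.638905 = 4.916715, which rounds to 4.9167.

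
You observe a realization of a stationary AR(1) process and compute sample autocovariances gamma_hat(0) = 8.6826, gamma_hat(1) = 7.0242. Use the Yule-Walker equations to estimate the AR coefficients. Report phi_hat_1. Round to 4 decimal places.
\hat\phi_{1} = 0.8090

The Yule-Walker equations for an AR(p) process read, in matrix form,
  Gamma_p phi = r_p,   with   (Gamma_p)_{ij} = gamma(|i - j|),
                       (r_p)_i = gamma(i),   i,j = 1..p.
Substitute the sample gammas (Toeplitz matrix and right-hand side of size 1):
  Gamma_p = [[8.6826]]
  r_p     = [7.0242]
With p = 1 this is the single equation gamma(0) phi_1 = gamma(1):
  phi_hat_1 = gamma(1) / gamma(0) = 7.0242 / 8.6826 = 0.8090.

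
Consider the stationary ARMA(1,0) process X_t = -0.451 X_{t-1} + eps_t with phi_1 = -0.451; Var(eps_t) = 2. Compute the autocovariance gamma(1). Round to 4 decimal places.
\gamma(1) = -1.1323

Multiply the model equation by X_{t-k} and take expectations. With theta_0 = psi_0 = 1 and psi_j the MA(infinity) weights, this gives
  gamma(k) - sum_i phi_i gamma(k-i) = c_k,
  c_k = sigma^2 * sum_{j=k..q} theta_j psi_{j-k}   (c_k = 0 for k > q),
using gamma(-m) = gamma(m).
Pure AR (q = 0): c_0 = sigma^2 = 2, c_k = 0 for k >= 1.
Equations for k = 0 and k = 1 (AR order 1):
  gamma(0) = phi_1 gamma(1) + c_0
  gamma(1) = phi_1 gamma(0) + c_1
Substituting the second into the first: gamma(0) (1 - phi_1^2) = c_0 + phi_1 c_1, so
  gamma(0) = c_0 / (1 - phi_1^2) = 2 / (1 - (-0.451)^2) = 2 / 0.796599 = 2.510674.
  gamma(1) = phi_1 gamma(0) = (-0.451)(2.510674) = -1.132314.
Therefore gamma(1) = -1.1323 (to 4 decimal places).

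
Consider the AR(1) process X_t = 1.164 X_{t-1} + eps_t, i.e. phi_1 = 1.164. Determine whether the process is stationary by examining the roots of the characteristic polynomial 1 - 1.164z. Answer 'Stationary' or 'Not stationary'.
\text{Not stationary}

The AR(p) characteristic polynomial is P(z) = 1 - 1.164z.
Stationarity requires all roots to lie outside the unit circle, i.e. |z| > 1 for every root.
This is linear in z: 1 + (-1.164) z = 0  =>  z = -1/(-1.164) = 0.859107,  |z| = 0.859107.
Moduli of all roots: 0.8591.
All moduli strictly greater than 1? No.
Verdict: Not stationary.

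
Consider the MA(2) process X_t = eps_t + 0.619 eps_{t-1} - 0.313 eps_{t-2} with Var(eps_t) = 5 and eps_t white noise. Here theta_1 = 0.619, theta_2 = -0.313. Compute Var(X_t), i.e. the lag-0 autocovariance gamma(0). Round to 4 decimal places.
\gamma(0) = 7.4057

For an MA(q) process X_t = eps_t + sum_i theta_i eps_{t-i} with
Var(eps_t) = sigma^2, the variance is
  gamma(0) = sigma^2 * (1 + sum_i theta_i^2).
  sum_i theta_i^2 = (0.619)^2 + (-0.313)^2 = 0.383161 + 0.097969 = 0.48113.
  gamma(0) = 5 * (1 + 0.48113) = 5 * 1.48113 = 7.40565, which rounds to 7.4057.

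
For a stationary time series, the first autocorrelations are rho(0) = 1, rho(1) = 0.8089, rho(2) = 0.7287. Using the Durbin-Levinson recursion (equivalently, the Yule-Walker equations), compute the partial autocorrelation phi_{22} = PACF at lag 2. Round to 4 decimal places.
\phi_{22} = 0.2152

The PACF at lag k is phi_{kk}, the last component of the solution
to the Yule-Walker system G_k phi = r_k where
  (G_k)_{ij} = rho(|i - j|), (r_k)_i = rho(i), i,j = 1..k.
Equivalently, Durbin-Levinson gives phi_{kk} iteratively:
  phi_{11} = rho(1)
  phi_{kk} = [rho(k) - sum_{j=1..k-1} phi_{k-1,j} rho(k-j)]
            / [1 - sum_{j=1..k-1} phi_{k-1,j} rho(j)],
  phi_{k,j} = phi_{k-1,j} - phi_{kk} phi_{k-1,k-j},  j = 1..k-1.
Step k = 1:
  phi_11 = rho(1) = 0.8089.
Step k = 2:
  phi_22 = [rho(2) - phi_11 rho(1)] / [1 - phi_11 rho(1)] = [0.7287 - (0.8089)(0.8089)] / [1 - (0.8089)(0.8089)]
         = 0.07438079 / 0.34568079 = 0.2152.
Therefore phi_{22} = 0.2152.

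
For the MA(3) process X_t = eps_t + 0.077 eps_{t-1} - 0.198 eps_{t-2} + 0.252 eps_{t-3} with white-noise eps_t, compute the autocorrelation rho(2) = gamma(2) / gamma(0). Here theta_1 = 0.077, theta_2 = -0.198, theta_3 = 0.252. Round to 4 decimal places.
\rho(2) = -0.1611

For an MA(q) process with theta_0 = 1, the autocovariance is
  gamma(k) = sigma^2 * sum_{i=0..q-k} theta_i * theta_{i+k},
and rho(k) = gamma(k) / gamma(0). Sigma^2 cancels.
  numerator   = (1)*(-0.198) + (0.077)*(0.252) = -0.178596.
  denominator = (1)^2 + (0.077)^2 + (-0.198)^2 + (0.252)^2 = 1.108637.
  rho(2) = -0.178596 / 1.108637 = -0.1611.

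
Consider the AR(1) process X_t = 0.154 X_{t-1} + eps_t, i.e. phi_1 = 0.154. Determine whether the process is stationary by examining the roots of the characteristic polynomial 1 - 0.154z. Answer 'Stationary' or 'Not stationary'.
\text{Stationary}

The AR(p) characteristic polynomial is P(z) = 1 - 0.154z.
Stationarity requires all roots to lie outside the unit circle, i.e. |z| > 1 for every root.
This is linear in z: 1 + (-0.154) z = 0  =>  z = -1/(-0.154) = 6.493506,  |z| = 6.493506.
Moduli of all roots: 6.4935.
All moduli strictly greater than 1? Yes.
Verdict: Stationary.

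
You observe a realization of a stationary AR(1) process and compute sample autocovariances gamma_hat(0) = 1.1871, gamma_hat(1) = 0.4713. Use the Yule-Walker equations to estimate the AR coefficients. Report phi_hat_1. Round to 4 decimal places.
\hat\phi_{1} = 0.3970

The Yule-Walker equations for an AR(p) process read, in matrix form,
  Gamma_p phi = r_p,   with   (Gamma_p)_{ij} = gamma(|i - j|),
                       (r_p)_i = gamma(i),   i,j = 1..p.
Substitute the sample gammas (Toeplitz matrix and right-hand side of size 1):
  Gamma_p = [[1.1871]]
  r_p     = [0.4713]
With p = 1 this is the single equation gamma(0) phi_1 = gamma(1):
  phi_hat_1 = gamma(1) / gamma(0) = 0.4713 / 1.1871 = 0.3970.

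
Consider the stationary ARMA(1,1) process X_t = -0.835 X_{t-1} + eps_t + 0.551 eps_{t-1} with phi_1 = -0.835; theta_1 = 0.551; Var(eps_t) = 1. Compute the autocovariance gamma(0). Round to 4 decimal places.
\gamma(0) = 1.2664

Multiply the model equation by X_{t-k} and take expectations. With theta_0 = psi_0 = 1 and psi_j the MA(infinity) weights, this gives
  gamma(k) - sum_i phi_i gamma(k-i) = c_k,
  c_k = sigma^2 * sum_{j=k..q} theta_j psi_{j-k}   (c_k = 0 for k > q),
using gamma(-m) = gamma(m).
psi-weights needed (psi_j = theta_j + sum_i phi_i psi_{j-i}):
  psi_1 = theta_1 + phi_1 = 0.551 + (-0.835) = -0.284
Right-hand sides:
  c_0 = sigma^2 (1 + theta_1 psi_1) = 1 * (1 + (0.551)(-0.284)) = 1 * 0.843516 = 0.843516
  c_1 = sigma^2 theta_1 = 1 * (0.551) = 0.551
  c_2 = 0
Equations for k = 0 and k = 1 (AR order 1):
  gamma(0) = phi_1 gamma(1) + c_0
  gamma(1) = phi_1 gamma(0) + c_1
Substituting the second into the first: gamma(0) (1 - phi_1^2) = c_0 + phi_1 c_1, so
  gamma(0) = (c_0 + phi_1 c_1) / (1 - phi_1^2) = (0.843516 + (-0.835)(0.551)) / (1 - (-0.835)^2) = 0.383431 / 0.302775 = 1.266389.
Therefore gamma(0) = 1.2664 (to 4 decimal places).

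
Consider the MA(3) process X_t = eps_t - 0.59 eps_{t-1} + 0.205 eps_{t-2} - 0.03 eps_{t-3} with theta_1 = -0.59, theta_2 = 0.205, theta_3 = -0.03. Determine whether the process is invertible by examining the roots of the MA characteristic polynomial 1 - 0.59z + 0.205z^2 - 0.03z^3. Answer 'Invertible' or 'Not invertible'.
\text{Invertible}

The MA(q) characteristic polynomial is P(z) = 1 - 0.59z + 0.205z^2 - 0.03z^3.
Invertibility requires all roots to lie outside the unit circle, i.e. |z| > 1 for every root.
Degree 3: look for a simple real root z0 first, then factor out (1 - z/z0) and solve the remaining quadratic.
Testing z0 = 4: P(4) = 1 + (-0.59)(4) + (0.205)(4)^2 + (-0.03)(4)^3
  = 1 + (-2.36) + (3.28) + (-1.92) = 0.  So z_0 = 4 is a root, |z_0| = 4.
Divide out the factor (1 - 0.25 z) = (1 - z/z0) (since 1/z0 = 0.25):
  P(z) = (1 - 0.25 z)(1 + (-0.34) z + (0.12) z^2)
  [check: z-coef -0.34 - (0.25) = -0.59; z^2-coef 0.12 - (0.25)(-0.34) = 0.205; z^3-coef -(0.25)(0.12) = -0.03.]
Remaining roots from the quadratic factor 1 + (-0.34) z + (0.12) z^2:
  Set 1 + (-0.34) z + (0.12) z^2 = 0, i.e. a z^2 + b z + c = 0 with a = 0.12, b = -0.34, c = 1.
  Discriminant D = b^2 - 4ac = (-0.34)^2 - 4*(0.12)*1 = 0.1156 - (0.48) = -0.3644.
  D < 0, so the roots are the complex-conjugate pair z = (-b +/- i sqrt(-D)) / (2a) = 1.4167 +/- 2.5152i.
  For a conjugate pair |z|^2 = z * conj(z) = (product of roots) = c/a = 1/(0.12) = 8.333333, so |z| = sqrt(8.333333) = 2.8868 for both roots.
Moduli of all roots: 4.0000, 2.8868, 2.8868.
All moduli strictly greater than 1? Yes.
Verdict: Invertible.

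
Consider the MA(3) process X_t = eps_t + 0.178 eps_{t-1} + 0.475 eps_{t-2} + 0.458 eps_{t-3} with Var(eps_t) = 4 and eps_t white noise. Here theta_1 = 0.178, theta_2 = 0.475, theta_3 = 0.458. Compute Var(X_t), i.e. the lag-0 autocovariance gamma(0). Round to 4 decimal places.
\gamma(0) = 5.8683

For an MA(q) process X_t = eps_t + sum_i theta_i eps_{t-i} with
Var(eps_t) = sigma^2, the variance is
  gamma(0) = sigma^2 * (1 + sum_i theta_i^2).
  sum_i theta_i^2 = (0.178)^2 + (0.475)^2 + (0.458)^2 = 0.031684 + 0.225625 + 0.209764 = 0.467073.
  gamma(0) = 4 * (1 + 0.467073) = 4 * 1.467073 = 5.868292, which rounds to 5.8683.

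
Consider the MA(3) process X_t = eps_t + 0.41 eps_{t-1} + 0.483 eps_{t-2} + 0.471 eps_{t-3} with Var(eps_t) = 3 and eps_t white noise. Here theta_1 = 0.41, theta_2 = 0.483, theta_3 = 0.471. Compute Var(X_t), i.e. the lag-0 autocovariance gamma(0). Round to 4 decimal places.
\gamma(0) = 4.8697

For an MA(q) process X_t = eps_t + sum_i theta_i eps_{t-i} with
Var(eps_t) = sigma^2, the variance is
  gamma(0) = sigma^2 * (1 + sum_i theta_i^2).
  sum_i theta_i^2 = (0.41)^2 + (0.483)^2 + (0.471)^2 = 0.1681 + 0.233289 + 0.221841 = 0.62323.
  gamma(0) = 3 * (1 + 0.62323) = 3 * 1.62323 = 4.86969, which rounds to 4.8697.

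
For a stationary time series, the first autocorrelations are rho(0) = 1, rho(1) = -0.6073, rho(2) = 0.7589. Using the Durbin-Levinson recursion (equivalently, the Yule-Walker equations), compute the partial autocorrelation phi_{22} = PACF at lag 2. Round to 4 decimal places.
\phi_{22} = 0.6180

The PACF at lag k is phi_{kk}, the last component of the solution
to the Yule-Walker system G_k phi = r_k where
  (G_k)_{ij} = rho(|i - j|), (r_k)_i = rho(i), i,j = 1..k.
Equivalently, Durbin-Levinson gives phi_{kk} iteratively:
  phi_{11} = rho(1)
  phi_{kk} = [rho(k) - sum_{j=1..k-1} phi_{k-1,j} rho(k-j)]
            / [1 - sum_{j=1..k-1} phi_{k-1,j} rho(j)],
  phi_{k,j} = phi_{k-1,j} - phi_{kk} phi_{k-1,k-j},  j = 1..k-1.
Step k = 1:
  phi_11 = rho(1) = -0.6073.
Step k = 2:
  phi_22 = [rho(2) - phi_11 rho(1)] / [1 - phi_11 rho(1)] = [0.7589 - (-0.6073)(-0.6073)] / [1 - (-0.6073)(-0.6073)]
         = 0.39008671 / 0.63118671 = 0.618.
Therefore phi_{22} = 0.6180.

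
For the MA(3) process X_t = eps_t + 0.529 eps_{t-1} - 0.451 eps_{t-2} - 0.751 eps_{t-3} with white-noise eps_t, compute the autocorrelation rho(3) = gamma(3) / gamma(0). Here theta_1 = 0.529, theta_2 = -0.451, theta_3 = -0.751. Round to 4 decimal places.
\rho(3) = -0.3668

For an MA(q) process with theta_0 = 1, the autocovariance is
  gamma(k) = sigma^2 * sum_{i=0..q-k} theta_i * theta_{i+k},
and rho(k) = gamma(k) / gamma(0). Sigma^2 cancels.
  numerator   = (1)*(-0.751) = -0.751.
  denominator = (1)^2 + (0.529)^2 + (-0.451)^2 + (-0.751)^2 = 2.047243.
  rho(3) = -0.751 / 2.047243 = -0.3668.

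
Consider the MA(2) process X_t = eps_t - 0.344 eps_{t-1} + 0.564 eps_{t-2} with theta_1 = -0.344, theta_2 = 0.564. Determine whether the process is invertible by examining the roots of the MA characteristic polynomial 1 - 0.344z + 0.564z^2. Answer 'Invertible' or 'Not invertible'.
\text{Invertible}

The MA(q) characteristic polynomial is P(z) = 1 - 0.344z + 0.564z^2.
Invertibility requires all roots to lie outside the unit circle, i.e. |z| > 1 for every root.
Set 1 + (-0.344) z + (0.564) z^2 = 0, i.e. a z^2 + b z + c = 0 with a = 0.564, b = -0.344, c = 1.
Discriminant D = b^2 - 4ac = (-0.344)^2 - 4*(0.564)*1 = 0.118336 - (2.256) = -2.137664.
D < 0, so the roots are the complex-conjugate pair z = (-b +/- i sqrt(-D)) / (2a) = 0.305 +/- 1.2962i.
For a conjugate pair |z|^2 = z * conj(z) = (product of roots) = c/a = 1/(0.564) = 1.77305, so |z| = sqrt(1.77305) = 1.3316 for both roots.
Moduli of all roots: 1.3316, 1.3316.
All moduli strictly greater than 1? Yes.
Verdict: Invertible.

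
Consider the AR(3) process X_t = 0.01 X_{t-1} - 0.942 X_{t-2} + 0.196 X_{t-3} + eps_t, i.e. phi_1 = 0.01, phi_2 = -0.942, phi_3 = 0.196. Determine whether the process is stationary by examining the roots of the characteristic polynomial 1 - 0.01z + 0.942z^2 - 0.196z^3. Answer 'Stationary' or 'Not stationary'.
\text{Stationary}

The AR(p) characteristic polynomial is P(z) = 1 - 0.01z + 0.942z^2 - 0.196z^3.
Stationarity requires all roots to lie outside the unit circle, i.e. |z| > 1 for every root.
Degree 3: look for a simple real root z0 first, then factor out (1 - z/z0) and solve the remaining quadratic.
Testing z0 = 5: P(5) = 1 + (-0.01)(5) + (0.942)(5)^2 + (-0.196)(5)^3
  = 1 + (-0.05) + (23.55) + (-24.5) = 0.  So z_0 = 5 is a root, |z_0| = 5.
Divide out the factor (1 - 0.2 z) = (1 - z/z0) (since 1/z0 = 0.2):
  P(z) = (1 - 0.2 z)(1 + (0.19) z + (0.98) z^2)
  [check: z-coef 0.19 - (0.2) = -0.01; z^2-coef 0.98 - (0.2)(0.19) = 0.942; z^3-coef -(0.2)(0.98) = -0.196.]
Remaining roots from the quadratic factor 1 + (0.19) z + (0.98) z^2:
  Set 1 + (0.19) z + (0.98) z^2 = 0, i.e. a z^2 + b z + c = 0 with a = 0.98, b = 0.19, c = 1.
  Discriminant D = b^2 - 4ac = (0.19)^2 - 4*(0.98)*1 = 0.0361 - (3.92) = -3.8839.
  D < 0, so the roots are the complex-conjugate pair z = (-b +/- i sqrt(-D)) / (2a) = -0.0969 +/- 1.0055i.
  For a conjugate pair |z|^2 = z * conj(z) = (product of roots) = c/a = 1/(0.98) = 1.020408, so |z| = sqrt(1.020408) = 1.0102 for both roots.
Moduli of all roots: 5.0000, 1.0102, 1.0102.
All moduli strictly greater than 1? Yes.
Verdict: Stationary.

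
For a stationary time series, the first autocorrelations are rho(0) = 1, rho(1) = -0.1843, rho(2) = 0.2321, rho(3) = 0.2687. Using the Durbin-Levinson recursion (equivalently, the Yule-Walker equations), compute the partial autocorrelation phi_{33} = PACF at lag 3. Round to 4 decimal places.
\phi_{33} = 0.3680

The PACF at lag k is phi_{kk}, the last component of the solution
to the Yule-Walker system G_k phi = r_k where
  (G_k)_{ij} = rho(|i - j|), (r_k)_i = rho(i), i,j = 1..k.
Equivalently, Durbin-Levinson gives phi_{kk} iteratively:
  phi_{11} = rho(1)
  phi_{kk} = [rho(k) - sum_{j=1..k-1} phi_{k-1,j} rho(k-j)]
            / [1 - sum_{j=1..k-1} phi_{k-1,j} rho(j)],
  phi_{k,j} = phi_{k-1,j} - phi_{kk} phi_{k-1,k-j},  j = 1..k-1.
Step k = 1:
  phi_11 = rho(1) = -0.1843.
Step k = 2:
  phi_22 = [rho(2) - phi_11 rho(1)] / [1 - phi_11 rho(1)] = [0.2321 - (-0.1843)(-0.1843)] / [1 - (-0.1843)(-0.1843)]
         = 0.19813351 / 0.96603351 = 0.2051.
  Update: phi_21 = phi_11 - phi_22 phi_11 = -0.1843 - (0.2051)(-0.1843) = -0.1465.
Step k = 3:
  phi_33 = [rho(3) - phi_21 rho(2) - phi_22 rho(1)] / [1 - phi_21 rho(1) - phi_22 rho(2)]
    numerator   = 0.2687 - (-0.1465)(0.2321) - (0.2051)(-0.1843) = 0.3405026
    denominator = 1 - (-0.1465)(-0.1843) - (0.2051)(0.2321) = 0.92539632
  phi_33 = 0.3405026 / 0.92539632 = 0.368.
Therefore phi_{33} = 0.3680.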